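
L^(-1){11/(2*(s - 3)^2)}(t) 11*t*exp(3*t)/2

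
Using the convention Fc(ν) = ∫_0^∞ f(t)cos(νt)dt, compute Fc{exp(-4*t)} 4/(ν^2 + 16)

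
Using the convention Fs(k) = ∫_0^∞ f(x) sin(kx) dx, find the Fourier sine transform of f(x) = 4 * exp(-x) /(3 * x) 4 * atan(k) /3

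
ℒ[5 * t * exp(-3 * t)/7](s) 5/(7 * (s + 3)^2)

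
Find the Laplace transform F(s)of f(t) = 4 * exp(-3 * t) 4/(s + 3)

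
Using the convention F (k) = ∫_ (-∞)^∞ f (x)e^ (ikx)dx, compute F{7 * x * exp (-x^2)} 7 * I * sqrt (pi) * k * exp (-k^2/4)/2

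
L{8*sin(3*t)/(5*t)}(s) 8*atan(3/s)/5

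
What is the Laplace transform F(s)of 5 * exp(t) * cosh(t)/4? 5 * (s - 1)/(4 * s * (s - 2))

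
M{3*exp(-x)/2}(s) 3*gamma(s)/2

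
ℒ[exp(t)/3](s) 1/(3*(s - 1))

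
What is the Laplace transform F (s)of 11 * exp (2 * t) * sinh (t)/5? 11/ (5 * ( (s - 2)^2 - 1))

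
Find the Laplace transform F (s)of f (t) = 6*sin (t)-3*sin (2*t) 6/ (s^2 + 1)-6/ (s^2 + 4)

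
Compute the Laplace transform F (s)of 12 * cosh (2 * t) 12 * s/ (s^2 - 4)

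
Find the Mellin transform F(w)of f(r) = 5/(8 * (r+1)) 5 * pi * csc(pi * w)/8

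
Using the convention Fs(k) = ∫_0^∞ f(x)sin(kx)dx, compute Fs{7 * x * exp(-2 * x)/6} 14 * k/(3 * (k^2 + 4)^2)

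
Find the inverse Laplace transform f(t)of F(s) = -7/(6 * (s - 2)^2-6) -7 * exp(2 * t) * sinh(t)/6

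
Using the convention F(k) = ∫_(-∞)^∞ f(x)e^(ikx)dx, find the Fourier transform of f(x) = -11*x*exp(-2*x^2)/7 -11*sqrt(2)*I*sqrt(pi)*k*exp(-k^2/8)/56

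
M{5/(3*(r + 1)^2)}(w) -5*pi*(w - 1)/(3*sin(pi*w))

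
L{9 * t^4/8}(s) 27/s^5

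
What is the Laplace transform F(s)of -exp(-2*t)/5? -1/(5*s + 10)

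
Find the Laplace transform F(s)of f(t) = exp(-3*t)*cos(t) (s + 3)/((s + 3)^2 + 1)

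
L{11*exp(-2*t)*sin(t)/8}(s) 11/(8*((s + 2)^2 + 1))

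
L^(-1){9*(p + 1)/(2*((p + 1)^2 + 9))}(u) 9*exp(-u)*cos(3*u)/2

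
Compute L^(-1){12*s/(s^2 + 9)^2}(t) 2*t*sin(3*t)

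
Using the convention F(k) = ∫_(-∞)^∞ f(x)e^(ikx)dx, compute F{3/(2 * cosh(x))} 3 * pi/(2 * cosh(pi * k/2))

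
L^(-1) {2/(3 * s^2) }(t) 2 * t/3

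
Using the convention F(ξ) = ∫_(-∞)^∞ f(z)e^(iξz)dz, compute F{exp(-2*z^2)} sqrt(2)*sqrt(pi)*exp(-ξ^2/8)/2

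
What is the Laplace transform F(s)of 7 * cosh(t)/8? 7 * s/(8 * (s^2 - 1))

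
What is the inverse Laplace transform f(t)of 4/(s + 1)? 4 * exp(-t)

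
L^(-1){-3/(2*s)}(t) -3/2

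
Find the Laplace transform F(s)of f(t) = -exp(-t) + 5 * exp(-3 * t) 5/(s + 3) - 1/(s + 1)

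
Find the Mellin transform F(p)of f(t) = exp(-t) gamma(p)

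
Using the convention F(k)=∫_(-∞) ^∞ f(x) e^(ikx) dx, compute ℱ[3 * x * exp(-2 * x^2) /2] 3 * sqrt(2) * I * sqrt(pi) * k * exp(-k^2/8) /16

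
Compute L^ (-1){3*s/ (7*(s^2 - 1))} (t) 3*cosh (t)/7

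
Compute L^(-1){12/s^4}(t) 2 * t^3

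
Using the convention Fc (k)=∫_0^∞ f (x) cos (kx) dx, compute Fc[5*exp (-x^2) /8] 5*sqrt (pi)*exp (-k^2/4) /16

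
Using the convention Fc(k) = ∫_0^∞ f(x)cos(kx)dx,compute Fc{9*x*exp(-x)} 9*(1 - k^2)/(k^2 + 1)^2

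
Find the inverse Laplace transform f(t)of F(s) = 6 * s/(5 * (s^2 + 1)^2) 3 * t * sin(t)/5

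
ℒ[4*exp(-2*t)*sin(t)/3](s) 4/(3*((s + 2)^2 + 1))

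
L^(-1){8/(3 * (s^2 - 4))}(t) 4 * sinh(2 * t)/3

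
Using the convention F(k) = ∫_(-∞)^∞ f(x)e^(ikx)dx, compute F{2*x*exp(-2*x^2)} sqrt(2)*I*sqrt(pi)*k*exp(-k^2/8)/4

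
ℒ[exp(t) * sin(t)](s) 1/((s - 1)^2 + 1)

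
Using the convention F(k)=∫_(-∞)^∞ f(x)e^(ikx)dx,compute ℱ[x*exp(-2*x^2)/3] sqrt(2)*I*sqrt(pi)*k*exp(-k^2/8)/24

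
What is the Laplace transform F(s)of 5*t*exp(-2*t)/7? 5/(7*(s + 2)^2)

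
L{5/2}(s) 5/(2 * s)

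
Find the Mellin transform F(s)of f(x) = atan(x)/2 -pi * sec(pi * s/2)/(4 * s)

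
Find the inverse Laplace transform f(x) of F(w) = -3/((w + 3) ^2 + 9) -exp(-3*x)*sin(3*x) 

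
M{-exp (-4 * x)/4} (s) -gamma (s)/ (4 * 2^ (2 * s))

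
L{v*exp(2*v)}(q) (q - 2)^(-2)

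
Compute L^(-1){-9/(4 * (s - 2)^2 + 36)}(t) -3 * exp(2 * t) * sin(3 * t)/4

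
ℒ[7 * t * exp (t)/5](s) 7/ (5 * (s - 1)^2)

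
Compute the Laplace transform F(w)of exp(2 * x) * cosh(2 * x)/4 (w - 2)/(4 * w * (w - 4))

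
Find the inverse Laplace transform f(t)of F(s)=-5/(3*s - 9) -5*exp(3*t)/3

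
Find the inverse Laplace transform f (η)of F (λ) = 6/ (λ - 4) 6*exp (4*η)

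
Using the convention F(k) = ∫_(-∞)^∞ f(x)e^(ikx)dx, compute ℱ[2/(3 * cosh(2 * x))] pi/(3 * cosh(pi * k/4))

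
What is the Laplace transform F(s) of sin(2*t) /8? 1/(4*(s^2 + 4) ) 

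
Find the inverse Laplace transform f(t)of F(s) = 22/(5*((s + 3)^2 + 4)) 11*exp(-3*t)*sin(2*t)/5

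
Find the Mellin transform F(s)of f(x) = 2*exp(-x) 2*gamma(s)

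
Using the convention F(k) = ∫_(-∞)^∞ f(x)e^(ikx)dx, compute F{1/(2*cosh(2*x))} pi/(4*cosh(pi*k/4))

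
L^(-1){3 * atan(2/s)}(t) 3 * sin(2 * t)/t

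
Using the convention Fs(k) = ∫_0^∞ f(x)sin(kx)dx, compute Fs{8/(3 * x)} 4 * pi/3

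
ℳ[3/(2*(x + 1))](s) 3*pi*csc(pi*s)/2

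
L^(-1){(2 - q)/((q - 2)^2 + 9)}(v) -exp(2*v)*cos(3*v)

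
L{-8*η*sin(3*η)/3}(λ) -16*λ/(λ^2 + 9)^2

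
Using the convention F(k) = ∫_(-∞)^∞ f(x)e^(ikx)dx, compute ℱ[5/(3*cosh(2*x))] 5*pi/(6*cosh(pi*k/4))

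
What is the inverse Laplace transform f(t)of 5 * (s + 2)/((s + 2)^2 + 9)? 5 * exp(-2 * t) * cos(3 * t)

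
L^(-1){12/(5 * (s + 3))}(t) 12 * exp(-3 * t)/5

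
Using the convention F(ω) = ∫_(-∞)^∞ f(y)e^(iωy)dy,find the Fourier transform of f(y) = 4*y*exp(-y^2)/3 2*I*sqrt(pi)*ω*exp(-ω^2/4)/3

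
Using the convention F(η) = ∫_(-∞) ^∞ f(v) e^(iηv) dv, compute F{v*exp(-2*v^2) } sqrt(2)*I*sqrt(pi)*η*exp(-η^2/8) /8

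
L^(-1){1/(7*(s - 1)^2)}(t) t*exp(t)/7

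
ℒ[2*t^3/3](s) 4/s^4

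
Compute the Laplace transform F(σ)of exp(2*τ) 1/(σ - 2)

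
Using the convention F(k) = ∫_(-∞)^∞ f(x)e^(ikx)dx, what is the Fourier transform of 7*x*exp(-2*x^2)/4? 7*sqrt(2)*I*sqrt(pi)*k*exp(-k^2/8)/32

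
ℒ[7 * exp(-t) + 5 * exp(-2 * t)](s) 7/(s + 1) + 5/(s + 2)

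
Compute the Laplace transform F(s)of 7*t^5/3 280/s^6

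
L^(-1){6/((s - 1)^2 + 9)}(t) 2 * exp(t) * sin(3 * t)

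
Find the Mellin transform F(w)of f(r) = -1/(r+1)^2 pi * (w - 1)/sin(pi * w)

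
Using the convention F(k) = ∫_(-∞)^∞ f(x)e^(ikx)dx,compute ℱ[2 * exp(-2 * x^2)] sqrt(2) * sqrt(pi) * exp(-k^2/8)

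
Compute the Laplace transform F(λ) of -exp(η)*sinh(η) -1/(λ*(λ - 2) ) 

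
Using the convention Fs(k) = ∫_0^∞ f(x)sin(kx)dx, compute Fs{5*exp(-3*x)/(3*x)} 5*atan(k/3)/3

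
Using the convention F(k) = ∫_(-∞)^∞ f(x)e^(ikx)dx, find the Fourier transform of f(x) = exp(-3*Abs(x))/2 3/(k^2 + 9)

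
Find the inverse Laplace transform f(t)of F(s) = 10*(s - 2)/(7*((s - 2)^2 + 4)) 10*exp(2*t)*cos(2*t)/7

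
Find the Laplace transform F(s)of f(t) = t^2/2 s^(-3)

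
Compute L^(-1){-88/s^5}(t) -11 * t^4/3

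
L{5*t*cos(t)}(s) 5*(s^2 - 1)/(s^2 + 1)^2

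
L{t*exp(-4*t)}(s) (s + 4)^(-2)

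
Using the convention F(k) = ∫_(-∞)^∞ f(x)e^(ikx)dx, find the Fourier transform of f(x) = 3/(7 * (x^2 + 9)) pi * exp(-3 * Abs(k))/7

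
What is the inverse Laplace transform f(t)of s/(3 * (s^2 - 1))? cosh(t)/3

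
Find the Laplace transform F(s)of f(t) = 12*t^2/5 24/(5*s^3)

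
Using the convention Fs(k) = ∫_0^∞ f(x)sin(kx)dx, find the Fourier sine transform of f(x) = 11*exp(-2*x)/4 11*k/(4*(k^2 + 4))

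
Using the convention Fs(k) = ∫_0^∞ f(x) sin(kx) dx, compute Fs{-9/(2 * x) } -9 * pi/4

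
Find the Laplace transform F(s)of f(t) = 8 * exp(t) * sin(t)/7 8/(7 * ((s - 1)^2 + 1))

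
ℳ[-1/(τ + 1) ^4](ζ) pi*(ζ - 3)*(ζ - 2)*(ζ - 1) /(6*sin(pi*ζ) ) 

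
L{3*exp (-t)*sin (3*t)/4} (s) 9/ (4*( (s+1)^2+9))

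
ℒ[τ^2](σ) 2/σ^3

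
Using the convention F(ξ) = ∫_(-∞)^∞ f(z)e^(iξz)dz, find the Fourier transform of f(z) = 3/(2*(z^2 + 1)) 3*pi*exp(-Abs(ξ))/2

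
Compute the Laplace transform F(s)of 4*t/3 4/(3*s^2)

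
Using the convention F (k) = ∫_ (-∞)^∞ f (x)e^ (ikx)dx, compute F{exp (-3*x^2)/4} sqrt (3)*sqrt (pi)*exp (-k^2/12)/12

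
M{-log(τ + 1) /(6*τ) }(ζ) pi*csc(pi*ζ) /(6*(ζ - 1) ) 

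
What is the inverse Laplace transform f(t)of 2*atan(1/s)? 2*sin(t)/t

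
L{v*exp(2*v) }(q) (q - 2) ^(-2) 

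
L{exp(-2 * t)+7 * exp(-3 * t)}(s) 7/(s+3)+1/(s+2)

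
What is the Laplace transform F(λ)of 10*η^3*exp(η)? 60/(λ - 1)^4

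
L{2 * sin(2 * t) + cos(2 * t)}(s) 4/(s^2 + 4) + s/(s^2 + 4)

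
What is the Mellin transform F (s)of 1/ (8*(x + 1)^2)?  (-pi*s + pi)/ (8*sin (pi*s))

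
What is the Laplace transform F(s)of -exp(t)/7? -1/(7 * s - 7)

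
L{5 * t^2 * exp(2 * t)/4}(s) 5/(2 * (s - 2)^3)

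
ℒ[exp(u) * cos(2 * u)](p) (p - 1)/((p - 1)^2 + 4)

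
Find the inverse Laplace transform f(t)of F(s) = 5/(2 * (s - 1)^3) 5 * t^2 * exp(t)/4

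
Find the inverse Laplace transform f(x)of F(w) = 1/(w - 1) exp(x)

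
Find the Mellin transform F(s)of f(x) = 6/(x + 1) 6*pi*csc(pi*s)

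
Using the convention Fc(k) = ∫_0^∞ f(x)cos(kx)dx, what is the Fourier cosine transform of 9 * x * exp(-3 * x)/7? 9 * (9 - k^2)/(7 * (k^2 + 9)^2)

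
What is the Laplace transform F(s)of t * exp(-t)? (s + 1)^(-2)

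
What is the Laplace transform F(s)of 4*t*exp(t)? 4/(s - 1)^2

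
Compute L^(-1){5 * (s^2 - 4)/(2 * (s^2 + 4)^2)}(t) 5 * t * cos(2 * t)/2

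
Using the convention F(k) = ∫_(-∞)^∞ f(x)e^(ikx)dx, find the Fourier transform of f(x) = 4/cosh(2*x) 2*pi/cosh(pi*k/4)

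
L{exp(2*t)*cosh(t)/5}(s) (s - 2)/(5*((s - 2)^2 - 1))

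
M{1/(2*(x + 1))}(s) pi*csc(pi*s)/2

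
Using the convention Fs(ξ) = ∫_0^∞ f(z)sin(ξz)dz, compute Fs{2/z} pi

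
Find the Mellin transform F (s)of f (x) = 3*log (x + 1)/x -3*pi*csc (pi*s)/ (s - 1)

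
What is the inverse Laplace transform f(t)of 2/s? 2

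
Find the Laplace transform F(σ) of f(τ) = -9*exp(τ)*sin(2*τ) -18/((σ - 1) ^2 + 4) 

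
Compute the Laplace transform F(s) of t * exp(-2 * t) (s+2) ^(-2) 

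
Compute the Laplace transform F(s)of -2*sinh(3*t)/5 -6/(5*s^2 - 45)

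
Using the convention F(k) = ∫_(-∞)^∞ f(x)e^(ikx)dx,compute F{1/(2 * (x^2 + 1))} pi * exp(-Abs(k))/2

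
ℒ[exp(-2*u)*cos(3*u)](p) (p + 2)/((p + 2)^2 + 9)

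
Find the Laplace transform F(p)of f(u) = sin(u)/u atan(1/p)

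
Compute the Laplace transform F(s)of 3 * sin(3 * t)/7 9/(7 * (s^2 + 9))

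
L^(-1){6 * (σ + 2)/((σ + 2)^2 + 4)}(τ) 6 * exp(-2 * τ) * cos(2 * τ)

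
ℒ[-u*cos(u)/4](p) (1 - p^2)/(4*(p^2 + 1)^2)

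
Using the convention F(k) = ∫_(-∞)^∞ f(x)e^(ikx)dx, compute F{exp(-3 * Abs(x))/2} 3/(k^2 + 9)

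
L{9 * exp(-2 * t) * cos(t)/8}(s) 9 * (s + 2)/(8 * ((s + 2)^2 + 1))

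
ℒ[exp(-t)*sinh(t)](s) 1/(s*(s + 2))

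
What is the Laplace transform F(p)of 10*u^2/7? 20/(7*p^3)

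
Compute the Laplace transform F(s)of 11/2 11/(2 * s)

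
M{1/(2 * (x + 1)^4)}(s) gamma(s) * gamma(4 - s)/12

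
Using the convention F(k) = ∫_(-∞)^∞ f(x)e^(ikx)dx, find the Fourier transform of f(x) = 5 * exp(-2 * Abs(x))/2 10/(k^2 + 4)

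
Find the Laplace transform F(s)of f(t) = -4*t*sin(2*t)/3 -16*s/(3*(s^2 + 4)^2)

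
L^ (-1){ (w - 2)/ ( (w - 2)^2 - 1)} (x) exp (2*x)*cosh (x)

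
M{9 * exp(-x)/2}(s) 9 * gamma(s)/2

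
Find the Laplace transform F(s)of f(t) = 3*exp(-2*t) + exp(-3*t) 3/(s + 2) + 1/(s + 3)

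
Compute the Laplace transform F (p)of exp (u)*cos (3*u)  (p - 1)/ ( (p - 1)^2 + 9)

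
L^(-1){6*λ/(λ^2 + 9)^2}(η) η*sin(3*η)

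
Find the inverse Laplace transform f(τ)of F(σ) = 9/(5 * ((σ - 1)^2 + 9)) 3 * exp(τ) * sin(3 * τ)/5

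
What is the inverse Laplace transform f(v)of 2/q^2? 2*v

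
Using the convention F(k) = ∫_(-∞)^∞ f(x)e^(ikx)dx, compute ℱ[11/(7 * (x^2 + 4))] 11 * pi * exp(-2 * Abs(k))/14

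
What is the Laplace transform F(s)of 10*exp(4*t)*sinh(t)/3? 10/(3*((s - 4)^2-1))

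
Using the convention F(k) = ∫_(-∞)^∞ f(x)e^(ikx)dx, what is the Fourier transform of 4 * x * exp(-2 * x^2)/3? sqrt(2) * I * sqrt(pi) * k * exp(-k^2/8)/6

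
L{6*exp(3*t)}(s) 6/(s - 3)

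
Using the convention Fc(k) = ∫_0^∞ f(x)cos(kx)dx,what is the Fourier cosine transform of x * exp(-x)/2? (1 - k^2)/(2 * (k^2 + 1)^2)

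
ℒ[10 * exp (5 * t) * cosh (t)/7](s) 10 * (s - 5)/ (7 * ( (s - 5)^2-1))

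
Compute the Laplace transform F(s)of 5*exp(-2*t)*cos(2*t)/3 5*(s + 2)/(3*((s + 2)^2 + 4))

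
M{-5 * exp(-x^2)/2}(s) -5 * gamma(s/2)/4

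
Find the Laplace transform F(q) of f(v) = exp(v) 1/(q - 1) 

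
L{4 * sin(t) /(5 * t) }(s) 4 * atan(1/s) /5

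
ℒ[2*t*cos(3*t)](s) 2*(s^2-9)/(s^2+9)^2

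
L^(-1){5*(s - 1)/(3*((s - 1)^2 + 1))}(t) 5*exp(t)*cos(t)/3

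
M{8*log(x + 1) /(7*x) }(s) -8*pi*csc(pi*s) /(7*s - 7) 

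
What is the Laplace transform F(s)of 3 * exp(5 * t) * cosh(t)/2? 3 * (s - 5)/(2 * ((s - 5)^2 - 1))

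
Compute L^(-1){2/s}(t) 2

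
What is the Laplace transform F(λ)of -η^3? -6/λ^4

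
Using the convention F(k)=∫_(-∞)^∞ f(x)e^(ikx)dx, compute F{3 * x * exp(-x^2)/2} 3 * I * sqrt(pi) * k * exp(-k^2/4)/4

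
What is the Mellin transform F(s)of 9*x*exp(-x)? 9*gamma(s + 1)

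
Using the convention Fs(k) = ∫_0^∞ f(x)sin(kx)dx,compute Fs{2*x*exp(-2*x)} 8*k/(k^2 + 4)^2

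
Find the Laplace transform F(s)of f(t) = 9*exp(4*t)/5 9/(5*(s - 4))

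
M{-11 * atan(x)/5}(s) 11 * pi * sec(pi * s/2)/(10 * s)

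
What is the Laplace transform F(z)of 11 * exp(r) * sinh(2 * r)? 22/((z - 1)^2 - 4)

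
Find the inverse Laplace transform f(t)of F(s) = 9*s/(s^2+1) 9*cos(t)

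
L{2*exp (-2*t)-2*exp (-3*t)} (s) 2/ (s + 2)-2/ (s + 3)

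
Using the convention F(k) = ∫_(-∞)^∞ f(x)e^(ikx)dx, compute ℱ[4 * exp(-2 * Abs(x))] 16/(k^2 + 4)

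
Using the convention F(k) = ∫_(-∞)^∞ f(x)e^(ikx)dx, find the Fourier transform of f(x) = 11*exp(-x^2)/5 11*sqrt(pi)*exp(-k^2/4)/5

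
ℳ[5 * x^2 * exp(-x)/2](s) 5 * gamma(s+2)/2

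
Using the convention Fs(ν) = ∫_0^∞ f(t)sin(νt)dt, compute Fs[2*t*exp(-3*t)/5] 12*ν/(5*(ν^2+9)^2)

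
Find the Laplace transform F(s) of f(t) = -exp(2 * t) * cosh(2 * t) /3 (2 - s) /(3 * s * (s - 4) ) 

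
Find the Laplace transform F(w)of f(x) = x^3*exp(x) 6/(w - 1)^4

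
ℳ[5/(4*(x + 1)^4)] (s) 5*gamma(s)*gamma(4 - s)/24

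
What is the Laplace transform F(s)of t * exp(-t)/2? 1/(2 * (s + 1)^2)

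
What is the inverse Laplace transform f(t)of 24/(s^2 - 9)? 8 * sinh(3 * t)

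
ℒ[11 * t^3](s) 66/s^4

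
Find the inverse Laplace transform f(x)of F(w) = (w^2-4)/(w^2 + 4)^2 x*cos(2*x)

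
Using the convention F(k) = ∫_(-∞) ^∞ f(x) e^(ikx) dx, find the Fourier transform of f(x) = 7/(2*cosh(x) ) 7*pi/(2*cosh(pi*k/2) ) 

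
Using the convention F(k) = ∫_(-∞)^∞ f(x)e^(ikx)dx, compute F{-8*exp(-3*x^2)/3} -8*sqrt(3)*sqrt(pi)*exp(-k^2/12)/9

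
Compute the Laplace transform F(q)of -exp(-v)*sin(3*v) -3/((q + 1)^2 + 9)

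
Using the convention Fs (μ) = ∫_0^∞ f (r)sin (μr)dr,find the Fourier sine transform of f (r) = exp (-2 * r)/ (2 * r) atan (μ/2)/2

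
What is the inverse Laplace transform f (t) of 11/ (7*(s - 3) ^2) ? 11*t*exp (3*t) /7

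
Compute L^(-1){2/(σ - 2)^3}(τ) τ^2*exp(2*τ)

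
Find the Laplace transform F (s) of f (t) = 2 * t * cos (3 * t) 2 * (s^2 - 9) / (s^2 + 9) ^2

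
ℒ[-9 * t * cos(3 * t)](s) 9 * (9 - s^2)/(s^2 + 9)^2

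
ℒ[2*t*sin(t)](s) 4*s/(s^2+1)^2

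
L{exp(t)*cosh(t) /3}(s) (s - 1) /(3*s*(s - 2) ) 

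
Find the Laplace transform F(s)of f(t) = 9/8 9/(8*s)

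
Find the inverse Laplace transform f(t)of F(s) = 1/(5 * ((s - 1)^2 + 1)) exp(t) * sin(t)/5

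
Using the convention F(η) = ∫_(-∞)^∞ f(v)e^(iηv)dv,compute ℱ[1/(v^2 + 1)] pi*exp(-Abs(η))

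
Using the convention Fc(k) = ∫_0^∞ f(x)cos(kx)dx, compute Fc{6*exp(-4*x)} 24/(k^2+16)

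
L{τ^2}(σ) 2/σ^3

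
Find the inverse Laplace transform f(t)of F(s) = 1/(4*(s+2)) exp(-2*t)/4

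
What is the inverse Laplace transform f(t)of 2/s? 2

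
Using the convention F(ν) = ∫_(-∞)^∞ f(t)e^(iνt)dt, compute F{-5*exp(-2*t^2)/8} -5*sqrt(2)*sqrt(pi)*exp(-ν^2/8)/16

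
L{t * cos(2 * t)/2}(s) (s^2-4)/(2 * (s^2 + 4)^2)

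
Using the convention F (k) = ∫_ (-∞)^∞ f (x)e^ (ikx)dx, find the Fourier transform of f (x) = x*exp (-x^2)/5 I*sqrt (pi)*k*exp (-k^2/4)/10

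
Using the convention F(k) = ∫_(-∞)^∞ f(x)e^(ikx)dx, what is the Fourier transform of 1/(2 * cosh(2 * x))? pi/(4 * cosh(pi * k/4))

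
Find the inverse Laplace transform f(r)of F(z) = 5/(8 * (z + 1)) 5 * exp(-r)/8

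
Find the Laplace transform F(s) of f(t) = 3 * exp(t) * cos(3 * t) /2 3 * (s - 1) /(2 * ((s - 1) ^2 + 9) ) 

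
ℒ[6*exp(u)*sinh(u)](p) 6/(p*(p - 2))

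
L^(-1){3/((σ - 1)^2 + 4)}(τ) 3 * exp(τ) * sin(2 * τ)/2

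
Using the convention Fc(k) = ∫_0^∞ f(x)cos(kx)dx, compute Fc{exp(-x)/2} 1/(2*(k^2 + 1))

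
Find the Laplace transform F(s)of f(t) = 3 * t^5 360/s^6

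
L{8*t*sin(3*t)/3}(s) 16*s/(s^2 + 9)^2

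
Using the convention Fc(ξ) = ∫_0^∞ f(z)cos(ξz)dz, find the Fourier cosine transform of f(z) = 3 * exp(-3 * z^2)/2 sqrt(3) * sqrt(pi) * exp(-ξ^2/12)/4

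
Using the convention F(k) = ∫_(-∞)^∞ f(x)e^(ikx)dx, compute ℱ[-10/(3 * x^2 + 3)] -10 * pi * exp(-Abs(k))/3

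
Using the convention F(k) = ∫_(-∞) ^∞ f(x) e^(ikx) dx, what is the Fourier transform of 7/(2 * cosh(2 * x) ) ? 7 * pi/(4 * cosh(pi * k/4) ) 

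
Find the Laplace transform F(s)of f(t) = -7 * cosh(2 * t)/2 -7 * s/(2 * s^2 - 8)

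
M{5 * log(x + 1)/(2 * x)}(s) -5 * pi * csc(pi * s)/(2 * s - 2)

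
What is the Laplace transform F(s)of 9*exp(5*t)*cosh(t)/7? 9*(s - 5)/(7*((s - 5)^2-1))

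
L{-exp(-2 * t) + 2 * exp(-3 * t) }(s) 2/(s + 3) - 1/(s + 2) 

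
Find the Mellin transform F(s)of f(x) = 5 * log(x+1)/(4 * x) -5 * pi * csc(pi * s)/(4 * s - 4)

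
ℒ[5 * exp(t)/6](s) 5/(6 * (s - 1))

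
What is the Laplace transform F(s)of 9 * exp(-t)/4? 9/(4 * (s + 1))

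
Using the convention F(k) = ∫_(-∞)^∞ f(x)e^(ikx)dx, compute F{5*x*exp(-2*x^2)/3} 5*sqrt(2)*I*sqrt(pi)*k*exp(-k^2/8)/24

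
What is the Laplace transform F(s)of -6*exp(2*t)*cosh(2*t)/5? 6*(2 - s)/(5*s*(s - 4))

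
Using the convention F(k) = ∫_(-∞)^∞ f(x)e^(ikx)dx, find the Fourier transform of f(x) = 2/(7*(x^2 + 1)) 2*pi*exp(-Abs(k))/7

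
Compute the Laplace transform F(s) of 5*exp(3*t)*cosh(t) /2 5*(s - 3) /(2*((s - 3) ^2 - 1) ) 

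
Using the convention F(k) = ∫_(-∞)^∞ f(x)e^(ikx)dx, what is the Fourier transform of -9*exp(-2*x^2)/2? -9*sqrt(2)*sqrt(pi)*exp(-k^2/8)/4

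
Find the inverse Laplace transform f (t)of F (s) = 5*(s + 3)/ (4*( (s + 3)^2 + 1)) 5*exp (-3*t)*cos (t)/4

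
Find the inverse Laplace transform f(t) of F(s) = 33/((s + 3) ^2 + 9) 11 * exp(-3 * t) * sin(3 * t) 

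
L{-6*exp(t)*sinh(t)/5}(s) -6/(5*s*(s - 2))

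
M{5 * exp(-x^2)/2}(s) 5 * gamma(s/2)/4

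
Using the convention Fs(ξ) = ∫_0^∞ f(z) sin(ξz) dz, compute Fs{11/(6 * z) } 11 * pi/12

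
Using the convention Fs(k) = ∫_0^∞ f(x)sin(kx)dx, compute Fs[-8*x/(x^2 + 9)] -4*pi*exp(-3*k)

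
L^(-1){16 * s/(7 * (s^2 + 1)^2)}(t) 8 * t * sin(t)/7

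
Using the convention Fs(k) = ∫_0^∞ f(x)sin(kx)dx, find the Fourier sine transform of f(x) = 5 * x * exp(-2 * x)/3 20 * k/(3 * (k^2 + 4)^2)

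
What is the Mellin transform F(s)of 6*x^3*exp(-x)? 6*gamma(s + 3)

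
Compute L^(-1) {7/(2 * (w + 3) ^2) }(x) 7 * x * exp(-3 * x) /2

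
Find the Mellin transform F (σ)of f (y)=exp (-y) gamma (σ)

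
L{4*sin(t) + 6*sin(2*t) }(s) 12/(s^2 + 4) + 4/(s^2 + 1) 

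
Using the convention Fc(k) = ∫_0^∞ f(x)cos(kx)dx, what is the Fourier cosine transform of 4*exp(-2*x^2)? sqrt(2)*sqrt(pi)*exp(-k^2/8)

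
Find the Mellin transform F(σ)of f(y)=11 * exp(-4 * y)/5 11 * gamma(σ)/(5 * 4^σ)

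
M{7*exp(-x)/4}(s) 7*gamma(s)/4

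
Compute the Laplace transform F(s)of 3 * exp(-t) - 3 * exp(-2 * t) 3/(s + 1) - 3/(s + 2)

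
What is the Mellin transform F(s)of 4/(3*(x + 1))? 4*pi*csc(pi*s)/3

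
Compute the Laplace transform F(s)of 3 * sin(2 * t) 6/(s^2 + 4)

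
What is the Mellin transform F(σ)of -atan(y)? pi*sec(pi*σ/2)/(2*σ)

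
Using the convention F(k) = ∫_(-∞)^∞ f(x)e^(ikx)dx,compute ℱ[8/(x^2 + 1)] 8*pi*exp(-Abs(k))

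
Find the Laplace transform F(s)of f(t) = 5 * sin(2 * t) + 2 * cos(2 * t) 2 * s/(s^2 + 4) + 10/(s^2 + 4)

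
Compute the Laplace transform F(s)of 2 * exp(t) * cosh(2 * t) 2 * (s - 1)/((s - 1)^2 - 4)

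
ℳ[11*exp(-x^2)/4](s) 11*gamma(s/2)/8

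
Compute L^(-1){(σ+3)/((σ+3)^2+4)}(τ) exp(-3 * τ) * cos(2 * τ)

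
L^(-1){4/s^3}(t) 2 * t^2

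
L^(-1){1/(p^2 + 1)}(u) sin(u)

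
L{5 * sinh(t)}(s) 5/(s^2 - 1)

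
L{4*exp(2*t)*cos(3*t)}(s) 4*(s - 2)/((s - 2)^2 + 9)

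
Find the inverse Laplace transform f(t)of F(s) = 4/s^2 4*t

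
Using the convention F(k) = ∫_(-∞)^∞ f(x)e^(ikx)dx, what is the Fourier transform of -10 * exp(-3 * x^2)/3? -10 * sqrt(3) * sqrt(pi) * exp(-k^2/12)/9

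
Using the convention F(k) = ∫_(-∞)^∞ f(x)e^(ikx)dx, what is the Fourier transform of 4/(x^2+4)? 2 * pi * exp(-2 * Abs(k))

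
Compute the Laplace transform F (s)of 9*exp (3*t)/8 9/ (8*(s - 3))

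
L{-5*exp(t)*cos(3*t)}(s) 5*(1 - s)/((s - 1)^2 + 9)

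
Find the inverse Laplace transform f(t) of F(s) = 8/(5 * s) 8/5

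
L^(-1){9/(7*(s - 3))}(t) 9*exp(3*t)/7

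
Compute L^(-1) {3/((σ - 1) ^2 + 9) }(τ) exp(τ) * sin(3 * τ) 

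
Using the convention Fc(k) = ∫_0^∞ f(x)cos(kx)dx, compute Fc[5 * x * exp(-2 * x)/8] 5 * (4 - k^2)/(8 * (k^2 + 4)^2)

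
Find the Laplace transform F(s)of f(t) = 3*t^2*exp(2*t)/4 3/(2*(s - 2)^3)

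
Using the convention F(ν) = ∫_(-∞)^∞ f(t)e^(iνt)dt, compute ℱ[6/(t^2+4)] 3*pi*exp(-2*Abs(ν))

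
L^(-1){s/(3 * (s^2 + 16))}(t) cos(4 * t)/3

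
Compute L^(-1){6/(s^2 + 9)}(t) 2 * sin(3 * t)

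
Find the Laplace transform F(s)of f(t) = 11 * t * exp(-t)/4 11/(4 * (s + 1)^2)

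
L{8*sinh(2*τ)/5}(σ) 16/(5*(σ^2 - 4))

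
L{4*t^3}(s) 24/s^4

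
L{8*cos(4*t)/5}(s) 8*s/(5*(s^2+16))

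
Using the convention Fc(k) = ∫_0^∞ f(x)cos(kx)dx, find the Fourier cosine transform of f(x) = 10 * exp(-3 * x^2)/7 5 * sqrt(3) * sqrt(pi) * exp(-k^2/12)/21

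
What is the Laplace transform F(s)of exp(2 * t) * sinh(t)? 1/((s - 2)^2 - 1)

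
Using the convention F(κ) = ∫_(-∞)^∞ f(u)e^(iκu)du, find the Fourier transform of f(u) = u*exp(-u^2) I*sqrt(pi)*κ*exp(-κ^2/4)/2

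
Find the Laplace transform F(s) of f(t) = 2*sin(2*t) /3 4/(3*(s^2+4) ) 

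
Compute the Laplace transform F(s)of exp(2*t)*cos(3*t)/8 (s - 2)/(8*((s - 2)^2 + 9))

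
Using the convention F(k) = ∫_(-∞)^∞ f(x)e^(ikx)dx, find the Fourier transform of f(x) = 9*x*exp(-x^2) 9*I*sqrt(pi)*k*exp(-k^2/4)/2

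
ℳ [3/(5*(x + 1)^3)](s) 3*pi*(s - 2)*(s - 1)/(10*sin(pi*s))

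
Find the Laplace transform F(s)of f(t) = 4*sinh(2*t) 8/(s^2 - 4)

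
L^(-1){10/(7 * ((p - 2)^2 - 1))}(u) 10 * exp(2 * u) * sinh(u)/7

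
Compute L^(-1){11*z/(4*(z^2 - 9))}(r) 11*cosh(3*r)/4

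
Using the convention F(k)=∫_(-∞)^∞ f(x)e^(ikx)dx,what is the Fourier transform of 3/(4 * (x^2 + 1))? 3 * pi * exp(-Abs(k))/4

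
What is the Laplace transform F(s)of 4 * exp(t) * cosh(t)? 4 * (s - 1)/(s * (s - 2))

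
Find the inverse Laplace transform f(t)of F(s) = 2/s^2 2*t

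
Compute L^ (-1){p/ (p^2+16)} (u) cos (4*u)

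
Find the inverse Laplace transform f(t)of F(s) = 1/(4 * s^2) t/4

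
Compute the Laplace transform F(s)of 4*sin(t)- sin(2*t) 4/(s^2 + 1) - 2/(s^2 + 4)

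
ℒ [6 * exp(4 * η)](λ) 6/(λ - 4)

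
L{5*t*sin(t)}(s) 10*s/(s^2 + 1)^2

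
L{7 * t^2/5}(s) 14/(5 * s^3)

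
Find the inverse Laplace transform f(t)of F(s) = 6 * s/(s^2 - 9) 6 * cosh(3 * t)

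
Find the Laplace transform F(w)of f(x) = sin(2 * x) 2/(w^2 + 4)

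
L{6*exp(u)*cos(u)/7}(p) 6*(p - 1)/(7*((p - 1)^2+1))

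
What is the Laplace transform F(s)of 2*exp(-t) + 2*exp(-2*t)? 2/(s + 1) + 2/(s + 2)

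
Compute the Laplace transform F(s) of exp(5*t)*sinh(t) 1/((s - 5) ^2 - 1) 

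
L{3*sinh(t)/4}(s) 3/(4*(s^2 - 1))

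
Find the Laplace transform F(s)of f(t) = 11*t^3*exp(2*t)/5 66/(5*(s - 2)^4)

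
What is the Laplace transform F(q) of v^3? 6/q^4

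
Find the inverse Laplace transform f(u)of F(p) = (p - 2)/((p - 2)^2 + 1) exp(2*u)*cos(u)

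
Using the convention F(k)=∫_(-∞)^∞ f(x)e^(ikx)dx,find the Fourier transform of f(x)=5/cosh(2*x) 5*pi/(2*cosh(pi*k/4))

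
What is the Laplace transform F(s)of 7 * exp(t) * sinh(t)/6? 7/(6 * s * (s - 2))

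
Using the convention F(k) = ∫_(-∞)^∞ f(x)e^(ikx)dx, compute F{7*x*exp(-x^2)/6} 7*I*sqrt(pi)*k*exp(-k^2/4)/12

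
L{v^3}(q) 6/q^4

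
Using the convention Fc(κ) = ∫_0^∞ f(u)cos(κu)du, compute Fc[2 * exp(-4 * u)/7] 8/(7 * (κ^2 + 16))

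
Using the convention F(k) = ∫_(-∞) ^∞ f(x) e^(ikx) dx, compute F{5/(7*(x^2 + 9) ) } 5*pi*exp(-3*Abs(k) ) /21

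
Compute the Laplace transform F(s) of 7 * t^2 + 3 14/s^3 + 3/s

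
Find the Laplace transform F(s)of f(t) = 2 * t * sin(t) 4 * s/(s^2 + 1)^2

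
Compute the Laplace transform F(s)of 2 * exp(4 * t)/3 2/(3 * (s - 4))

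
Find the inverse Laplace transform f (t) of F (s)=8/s 8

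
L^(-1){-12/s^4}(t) -2*t^3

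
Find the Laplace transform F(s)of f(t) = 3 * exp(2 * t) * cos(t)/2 3 * (s - 2)/(2 * ((s - 2)^2 + 1))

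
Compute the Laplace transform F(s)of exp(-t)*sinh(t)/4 1/(4*s*(s + 2))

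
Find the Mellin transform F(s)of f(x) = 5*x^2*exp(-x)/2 5*gamma(s + 2)/2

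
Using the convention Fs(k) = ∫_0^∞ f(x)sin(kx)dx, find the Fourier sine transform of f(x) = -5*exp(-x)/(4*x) -5*atan(k)/4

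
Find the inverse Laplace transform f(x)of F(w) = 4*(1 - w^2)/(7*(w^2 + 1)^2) -4*x*cos(x)/7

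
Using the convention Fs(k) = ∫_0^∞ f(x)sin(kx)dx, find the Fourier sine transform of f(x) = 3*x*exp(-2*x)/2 6*k/(k^2+4)^2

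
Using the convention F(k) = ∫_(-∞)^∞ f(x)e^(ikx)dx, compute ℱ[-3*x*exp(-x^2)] -3*I*sqrt(pi)*k*exp(-k^2/4)/2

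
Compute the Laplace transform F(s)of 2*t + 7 7/s + 2/s^2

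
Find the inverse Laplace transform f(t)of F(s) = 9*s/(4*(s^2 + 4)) 9*cos(2*t)/4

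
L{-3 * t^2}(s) -6/s^3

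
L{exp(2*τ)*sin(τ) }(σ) 1/((σ - 2) ^2 + 1) 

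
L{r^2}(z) 2/z^3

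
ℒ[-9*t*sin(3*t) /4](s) -27*s/(2*(s^2 + 9) ^2) 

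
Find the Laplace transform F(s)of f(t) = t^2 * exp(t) 2/(s - 1)^3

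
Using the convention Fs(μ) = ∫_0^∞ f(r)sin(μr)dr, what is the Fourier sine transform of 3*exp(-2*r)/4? 3*μ/(4*(μ^2+4))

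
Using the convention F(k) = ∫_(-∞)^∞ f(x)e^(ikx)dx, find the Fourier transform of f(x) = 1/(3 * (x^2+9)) pi * exp(-3 * Abs(k))/9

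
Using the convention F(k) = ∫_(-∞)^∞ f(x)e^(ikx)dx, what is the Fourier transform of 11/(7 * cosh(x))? 11 * pi/(7 * cosh(pi * k/2))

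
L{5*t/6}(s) 5/(6*s^2) 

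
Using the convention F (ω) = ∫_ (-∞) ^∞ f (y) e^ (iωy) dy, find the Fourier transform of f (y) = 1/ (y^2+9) pi * exp (-3 * Abs (ω) ) /3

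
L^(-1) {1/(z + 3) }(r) exp(-3*r) 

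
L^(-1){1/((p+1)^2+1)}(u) exp(-u) * sin(u)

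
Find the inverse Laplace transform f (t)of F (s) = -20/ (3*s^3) -10*t^2/3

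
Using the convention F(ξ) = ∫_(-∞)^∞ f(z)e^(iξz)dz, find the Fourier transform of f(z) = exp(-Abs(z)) 2/(ξ^2+1)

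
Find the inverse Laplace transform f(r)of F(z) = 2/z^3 r^2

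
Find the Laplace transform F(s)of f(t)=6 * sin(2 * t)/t 6 * atan(2/s)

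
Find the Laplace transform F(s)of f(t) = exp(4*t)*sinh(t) 1/((s - 4)^2 - 1)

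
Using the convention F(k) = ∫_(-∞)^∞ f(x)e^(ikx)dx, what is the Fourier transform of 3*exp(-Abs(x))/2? 3/(k^2 + 1)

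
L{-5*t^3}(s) -30/s^4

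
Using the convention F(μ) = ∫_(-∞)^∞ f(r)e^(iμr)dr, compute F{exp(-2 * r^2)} sqrt(2) * sqrt(pi) * exp(-μ^2/8)/2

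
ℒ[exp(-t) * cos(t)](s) (s + 1)/((s + 1)^2 + 1)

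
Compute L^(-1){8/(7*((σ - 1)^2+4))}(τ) 4*exp(τ)*sin(2*τ)/7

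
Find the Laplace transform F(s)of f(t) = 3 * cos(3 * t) 3 * s/(s^2+9)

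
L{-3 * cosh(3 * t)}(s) -3 * s/(s^2 - 9)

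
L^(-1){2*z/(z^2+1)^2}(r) r*sin(r)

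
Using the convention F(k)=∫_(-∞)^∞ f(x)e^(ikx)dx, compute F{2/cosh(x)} 2*pi/cosh(pi*k/2)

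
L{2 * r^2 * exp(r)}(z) 4/(z - 1)^3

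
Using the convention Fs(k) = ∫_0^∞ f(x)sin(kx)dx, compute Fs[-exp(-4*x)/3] -k/(3*k^2 + 48)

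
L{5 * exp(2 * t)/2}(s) 5/(2 * (s - 2))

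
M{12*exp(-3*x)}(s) 12*gamma(s)/3^s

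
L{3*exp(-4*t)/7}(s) 3/(7*(s + 4))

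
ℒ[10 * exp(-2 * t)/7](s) 10/(7 * (s+2))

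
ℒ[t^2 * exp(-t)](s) 2/(s + 1)^3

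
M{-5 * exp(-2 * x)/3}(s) -5 * gamma(s)/(3 * 2^s)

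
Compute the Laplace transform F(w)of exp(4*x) 1/(w - 4)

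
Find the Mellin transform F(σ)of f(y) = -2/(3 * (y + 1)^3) -pi * (σ - 2) * (σ - 1)/(3 * sin(pi * σ))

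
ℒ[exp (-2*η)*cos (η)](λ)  (λ + 2)/ ( (λ + 2)^2 + 1)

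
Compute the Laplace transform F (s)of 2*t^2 4/s^3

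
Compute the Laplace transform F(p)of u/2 1/(2*p^2)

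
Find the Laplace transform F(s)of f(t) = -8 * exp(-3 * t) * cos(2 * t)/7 8 * (-s - 3)/(7 * ((s + 3)^2 + 4))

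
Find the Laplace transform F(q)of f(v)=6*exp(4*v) 6/(q - 4)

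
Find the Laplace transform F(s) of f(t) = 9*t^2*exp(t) 18/(s - 1) ^3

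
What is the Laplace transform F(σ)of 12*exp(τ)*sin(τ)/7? 12/(7*((σ - 1)^2 + 1))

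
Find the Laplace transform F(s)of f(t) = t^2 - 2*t 2/s^3 - 2/s^2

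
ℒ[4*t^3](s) 24/s^4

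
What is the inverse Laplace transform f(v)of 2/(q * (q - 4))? exp(2 * v) * sinh(2 * v)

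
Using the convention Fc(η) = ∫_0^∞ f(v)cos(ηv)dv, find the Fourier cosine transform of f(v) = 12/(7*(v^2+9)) 2*pi*exp(-3*η)/7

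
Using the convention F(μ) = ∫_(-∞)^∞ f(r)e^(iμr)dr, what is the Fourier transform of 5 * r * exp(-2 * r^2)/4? 5 * sqrt(2) * I * sqrt(pi) * μ * exp(-μ^2/8)/32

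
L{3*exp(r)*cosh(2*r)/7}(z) 3*(z - 1)/(7*((z - 1)^2 - 4))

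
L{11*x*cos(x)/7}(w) 11*(w^2 - 1)/(7*(w^2 + 1)^2)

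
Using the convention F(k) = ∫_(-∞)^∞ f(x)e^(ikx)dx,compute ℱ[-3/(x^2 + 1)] -3*pi*exp(-Abs(k))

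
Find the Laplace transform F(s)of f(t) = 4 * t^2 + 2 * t 8/s^3 + 2/s^2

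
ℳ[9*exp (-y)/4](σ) 9*gamma (σ)/4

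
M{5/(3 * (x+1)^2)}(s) -5 * pi * (s - 1)/(3 * sin(pi * s))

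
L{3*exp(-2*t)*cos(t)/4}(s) 3*(s + 2)/(4*((s + 2)^2 + 1))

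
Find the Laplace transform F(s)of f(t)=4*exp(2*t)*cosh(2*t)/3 4*(s - 2)/(3*s*(s - 4))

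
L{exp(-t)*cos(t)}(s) (s+1)/((s+1)^2+1)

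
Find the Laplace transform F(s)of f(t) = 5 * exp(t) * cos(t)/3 5 * (s - 1)/(3 * ((s - 1)^2 + 1))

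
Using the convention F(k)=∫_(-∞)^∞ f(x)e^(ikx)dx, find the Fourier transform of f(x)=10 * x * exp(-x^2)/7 5 * I * sqrt(pi) * k * exp(-k^2/4)/7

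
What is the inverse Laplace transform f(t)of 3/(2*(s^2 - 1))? 3*sinh(t)/2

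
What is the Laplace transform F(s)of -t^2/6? -1/(3*s^3)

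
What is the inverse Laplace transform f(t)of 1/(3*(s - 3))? exp(3*t)/3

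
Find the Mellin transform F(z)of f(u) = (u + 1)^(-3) pi*(z - 2)*(z - 1)/(2*sin(pi*z))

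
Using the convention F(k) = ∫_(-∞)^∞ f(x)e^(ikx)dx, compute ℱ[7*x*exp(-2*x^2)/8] 7*sqrt(2)*I*sqrt(pi)*k*exp(-k^2/8)/64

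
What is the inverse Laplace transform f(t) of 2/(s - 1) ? 2*exp(t) 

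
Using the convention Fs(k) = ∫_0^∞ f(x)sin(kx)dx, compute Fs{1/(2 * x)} pi/4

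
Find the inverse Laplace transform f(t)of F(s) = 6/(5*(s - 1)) 6*exp(t)/5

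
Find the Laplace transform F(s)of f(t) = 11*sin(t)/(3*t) 11*atan(1/s)/3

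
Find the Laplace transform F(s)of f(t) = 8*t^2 16/s^3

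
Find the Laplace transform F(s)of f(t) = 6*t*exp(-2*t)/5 6/(5*(s + 2)^2)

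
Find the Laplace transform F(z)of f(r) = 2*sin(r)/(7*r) 2*atan(1/z)/7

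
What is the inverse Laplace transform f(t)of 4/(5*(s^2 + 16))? sin(4*t)/5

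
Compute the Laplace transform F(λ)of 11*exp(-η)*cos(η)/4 11*(λ+1)/(4*((λ+1)^2+1))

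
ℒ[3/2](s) 3/(2*s)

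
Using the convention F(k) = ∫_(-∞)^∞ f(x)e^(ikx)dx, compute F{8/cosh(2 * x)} 4 * pi/cosh(pi * k/4)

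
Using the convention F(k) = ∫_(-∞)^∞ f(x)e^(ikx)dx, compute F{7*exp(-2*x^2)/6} 7*sqrt(2)*sqrt(pi)*exp(-k^2/8)/12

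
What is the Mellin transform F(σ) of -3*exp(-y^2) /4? -3*gamma(σ/2) /8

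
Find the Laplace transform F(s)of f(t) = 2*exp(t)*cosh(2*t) 2*(s - 1)/((s - 1)^2 - 4)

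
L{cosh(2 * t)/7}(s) s/(7 * (s^2 - 4))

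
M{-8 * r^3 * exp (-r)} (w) -8 * gamma (w+3)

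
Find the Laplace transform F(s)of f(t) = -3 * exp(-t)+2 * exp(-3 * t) 2/(s+3) - 3/(s+1)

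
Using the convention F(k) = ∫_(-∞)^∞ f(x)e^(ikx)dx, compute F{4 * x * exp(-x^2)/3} 2 * I * sqrt(pi) * k * exp(-k^2/4)/3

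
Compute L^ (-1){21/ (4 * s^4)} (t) 7 * t^3/8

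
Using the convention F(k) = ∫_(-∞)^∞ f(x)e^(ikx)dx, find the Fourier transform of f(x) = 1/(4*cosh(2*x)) pi/(8*cosh(pi*k/4))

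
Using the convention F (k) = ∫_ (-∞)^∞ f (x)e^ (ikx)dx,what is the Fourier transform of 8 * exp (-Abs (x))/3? 16/ (3 * (k^2 + 1))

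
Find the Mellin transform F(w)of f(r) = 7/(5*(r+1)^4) 7*gamma(w)*gamma(4 - w)/30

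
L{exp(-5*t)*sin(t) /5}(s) 1/(5*((s + 5) ^2 + 1) ) 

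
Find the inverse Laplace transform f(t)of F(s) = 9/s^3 9*t^2/2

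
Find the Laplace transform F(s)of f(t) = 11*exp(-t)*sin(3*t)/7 33/(7*((s + 1)^2 + 9))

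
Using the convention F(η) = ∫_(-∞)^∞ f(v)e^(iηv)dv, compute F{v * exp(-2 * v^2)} sqrt(2) * I * sqrt(pi) * η * exp(-η^2/8)/8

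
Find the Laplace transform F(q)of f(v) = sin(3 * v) 3/(q^2 + 9)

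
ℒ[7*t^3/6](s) 7/s^4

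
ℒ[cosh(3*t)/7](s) s/(7*(s^2 - 9))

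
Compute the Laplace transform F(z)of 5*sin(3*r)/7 15/(7*(z^2 + 9))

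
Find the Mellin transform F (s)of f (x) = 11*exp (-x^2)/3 11*gamma (s/2)/6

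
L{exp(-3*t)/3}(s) 1/(3*(s + 3))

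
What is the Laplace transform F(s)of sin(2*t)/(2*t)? atan(2/s)/2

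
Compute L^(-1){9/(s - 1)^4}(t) 3*t^3*exp(t)/2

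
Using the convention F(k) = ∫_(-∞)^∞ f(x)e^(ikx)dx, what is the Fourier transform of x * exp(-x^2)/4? I * sqrt(pi) * k * exp(-k^2/4)/8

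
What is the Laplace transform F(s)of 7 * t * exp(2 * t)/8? 7/(8 * (s - 2)^2)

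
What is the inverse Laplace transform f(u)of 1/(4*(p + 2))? exp(-2*u)/4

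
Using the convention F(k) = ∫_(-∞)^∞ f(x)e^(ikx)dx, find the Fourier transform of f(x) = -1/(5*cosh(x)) -pi/(5*cosh(pi*k/2))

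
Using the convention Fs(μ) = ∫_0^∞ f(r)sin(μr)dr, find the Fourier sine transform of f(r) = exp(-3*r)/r atan(μ/3)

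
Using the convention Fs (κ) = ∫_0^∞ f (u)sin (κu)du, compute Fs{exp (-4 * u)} κ/ (κ^2 + 16)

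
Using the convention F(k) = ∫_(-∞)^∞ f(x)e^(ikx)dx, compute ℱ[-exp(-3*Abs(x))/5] -6/(5*k^2 + 45)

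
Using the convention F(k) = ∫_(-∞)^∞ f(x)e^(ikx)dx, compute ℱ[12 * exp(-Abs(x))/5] 24/(5 * (k^2+1))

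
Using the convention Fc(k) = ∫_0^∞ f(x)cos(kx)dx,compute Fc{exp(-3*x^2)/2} sqrt(3)*sqrt(pi)*exp(-k^2/12)/12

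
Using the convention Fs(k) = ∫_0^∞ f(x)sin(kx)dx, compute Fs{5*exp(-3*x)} 5*k/(k^2 + 9)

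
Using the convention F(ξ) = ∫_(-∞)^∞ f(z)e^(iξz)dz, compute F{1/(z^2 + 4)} pi*exp(-2*Abs(ξ))/2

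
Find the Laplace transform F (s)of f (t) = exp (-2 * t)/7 1/ (7 * (s + 2))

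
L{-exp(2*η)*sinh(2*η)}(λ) -2/(λ*(λ - 4))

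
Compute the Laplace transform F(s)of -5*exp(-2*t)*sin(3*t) -15/((s + 2)^2 + 9)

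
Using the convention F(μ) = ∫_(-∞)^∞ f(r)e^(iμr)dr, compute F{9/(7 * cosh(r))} 9 * pi/(7 * cosh(pi * μ/2))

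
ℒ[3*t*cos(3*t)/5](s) 3*(s^2-9)/(5*(s^2 + 9)^2)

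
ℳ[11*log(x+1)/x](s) -11*pi*csc(pi*s)/(s - 1)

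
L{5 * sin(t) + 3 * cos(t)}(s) 3 * s/(s^2 + 1) + 5/(s^2 + 1)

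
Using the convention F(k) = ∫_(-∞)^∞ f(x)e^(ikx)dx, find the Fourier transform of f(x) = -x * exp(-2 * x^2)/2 -sqrt(2) * I * sqrt(pi) * k * exp(-k^2/8)/16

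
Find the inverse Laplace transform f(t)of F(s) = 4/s 4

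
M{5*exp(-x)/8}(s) 5*gamma(s)/8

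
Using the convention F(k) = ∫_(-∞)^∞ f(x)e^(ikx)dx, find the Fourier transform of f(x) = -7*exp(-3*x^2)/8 -7*sqrt(3)*sqrt(pi)*exp(-k^2/12)/24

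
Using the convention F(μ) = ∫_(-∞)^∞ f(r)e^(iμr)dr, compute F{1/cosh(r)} pi/cosh(pi * μ/2)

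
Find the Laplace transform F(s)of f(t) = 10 10/s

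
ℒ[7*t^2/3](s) 14/(3*s^3)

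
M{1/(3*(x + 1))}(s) pi*csc(pi*s)/3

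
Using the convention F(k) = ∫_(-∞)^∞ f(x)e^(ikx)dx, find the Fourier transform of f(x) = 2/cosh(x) 2*pi/cosh(pi*k/2)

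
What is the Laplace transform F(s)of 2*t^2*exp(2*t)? 4/(s - 2)^3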